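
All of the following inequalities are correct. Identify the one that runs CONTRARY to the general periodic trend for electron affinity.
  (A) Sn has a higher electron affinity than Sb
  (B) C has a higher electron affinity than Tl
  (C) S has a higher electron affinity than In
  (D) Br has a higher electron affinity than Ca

The general trend: electron affinity increases across a period and decreases down a group.
(A) Sn (period 5, group 14) vs Sb (period 5, group 15): the stated order contradicts the simple trend.
(B) C (period 2, group 14) vs Tl (period 6, group 13): the stated order agrees with the simple trend.
(C) S (period 3, group 16) vs In (period 5, group 13): the stated order agrees with the simple trend.
(D) Br (period 4, group 17) vs Ca (period 4, group 2): the stated order agrees with the simple trend.
The exception is (A): adding an electron to Sb's half-filled 5p³ is unfavourable, so Sn has the more exothermic EA.

(A)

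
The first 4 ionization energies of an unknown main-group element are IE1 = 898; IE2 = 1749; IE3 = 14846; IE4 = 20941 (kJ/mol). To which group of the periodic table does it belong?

Look for the largest jump between consecutive ionization energies: IE3/IE2 ≈ 8.5, far larger than any earlier ratio.
That jump marks the point where a core electron is being removed. So the atom has 2 valence electrons.
A main-group element with 2 valence electrons is in group 2.

Group 2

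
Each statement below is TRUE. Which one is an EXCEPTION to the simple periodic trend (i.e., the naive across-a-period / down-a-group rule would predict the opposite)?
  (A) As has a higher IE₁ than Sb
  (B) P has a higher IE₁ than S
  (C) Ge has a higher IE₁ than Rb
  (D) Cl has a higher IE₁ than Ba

(B)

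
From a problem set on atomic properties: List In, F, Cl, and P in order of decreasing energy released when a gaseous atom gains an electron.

F is in period 2, group 17; P is in period 3, group 15; Cl is in period 3, group 17; In is in period 5, group 13.
Atoms with high Z_eff and room in the valence shell (especially the halogens) have the most exothermic electron affinities.
Neither a single period nor a single group — weigh both effects.
P > In: both effects reinforce here, so P is clearly the higher of the two.
F > P: both effects reinforce here, so F is clearly the higher of the two.
Cl > F: this pair runs against the simple trend — see the exception note.
Note the exception: Cl has a higher electron affinity than F, contrary to the simple trend — F's small 2p subshell makes the incoming electron feel strong e⁻–e⁻ repulsion, so Cl actually releases more energy on gaining an electron.
For reference (kJ/mol): F 328, P 72, Cl 349, In 29.
So from highest to lowest: Cl > F > P > In.

Cl, F, P, In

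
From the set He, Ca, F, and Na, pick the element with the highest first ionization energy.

He is in period 1, group 18; F is in period 2, group 17; Na is in period 3, group 1; Ca is in period 4, group 2.
IE₁ increases left→right with effective nuclear charge and decreases top→bottom as the valence shell moves farther out.
Here both period and group differ, so the two effects have to be weighed against each other.
Ca > Na: period and group pull opposite ways; the across-period shift dominates (590 vs 496 kJ/mol).
F > Ca: relative to Ca, both the across-period and down-group shifts push F's first ionization energy up.
He > F: relative to F, both the across-period and down-group shifts push He's first ionization energy up.
Tabulated first ionization energy (kJ/mol): He 2372, F 1681, Na 496, Ca 590.
The highest first ionization energy among these belongs to He.

He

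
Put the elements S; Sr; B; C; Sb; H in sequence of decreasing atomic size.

Sr, Sb, S, B, C, H

H is in period 1, group 1; B is in period 2, group 13; C is in period 2, group 14; S is in period 3, group 16; Sr is in period 5, group 2; Sb is in period 5, group 15.
Atomic radius shrinks across a period as nuclear charge pulls the same shell inward, and grows down a group as new shells are added.
These span different periods and groups, so the two trends combine.
C > H: the two effects oppose for this pair; the down-group effect wins (75 vs 32 pm).
B > C: both are in period 2; the period trend gives B the larger value.
S > B: period and group pull opposite ways; the down-group shift dominates (103 vs 85 pm).
Sb > S: relative to S, both the across-period and down-group shifts push Sb's atomic radius up.
Sr > Sb: both are in period 5; the period trend gives Sr the larger value.
Tabulated atomic radius (pm): H 32, B 85, C 75, S 103, Sr 185, Sb 140.
So from largest to smallest: Sr > Sb > S > B > C > H.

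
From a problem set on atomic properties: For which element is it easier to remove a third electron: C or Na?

C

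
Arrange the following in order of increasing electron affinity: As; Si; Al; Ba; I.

Al is in period 3, group 13; Si is in period 3, group 14; As is in period 4, group 15; I is in period 5, group 17; Ba is in period 6, group 2.
Adding an electron releases more energy for atoms nearer the top right (short of the noble gases).
These span different periods and groups, so the two trends combine.
Al > Ba: both effects reinforce here, so Al is clearly the higher of the two.
As > Al: the two effects oppose for this pair; the across-period effect wins (78 vs 42 kJ/mol).
Si > As: period and group pull opposite ways; the down-group shift dominates (134 vs 78 kJ/mol).
I > Si: period and group pull opposite ways; the across-period shift dominates (295 vs 134 kJ/mol).
For reference (kJ/mol): Al 42, Si 134, As 78, I 295, Ba 14.
So from lowest to highest: Ba < Al < As < Si < I.

Ba < Al < As < Si < I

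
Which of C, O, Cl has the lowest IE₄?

Cl

Consider each +3 ion: C³⁺ still has 1 valence electron; O³⁺ still has 3 valence electrons; Cl³⁺ still has 4 valence electrons.
All are still removing valence electrons, so compare the +3 ions as you would atoms: IE_4 generally rises across a period (higher Z_eff) and falls down a group (larger shell), subject to the usual subshell exceptions.
Valence configurations: C³⁺ [He]2s¹, O³⁺ [He]2s²2p¹, Cl³⁺ [Ne]3s²3p².
Tabulated IE_4 (kJ/mol): C 6223, O 7469, Cl 5159.
So the fourth ionization energies run Cl < C < O.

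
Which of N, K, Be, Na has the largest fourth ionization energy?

Be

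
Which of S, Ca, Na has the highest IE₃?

Na

The third ionization energy removes an electron from the +2 ion. For each element: S²⁺ still has 4 valence electrons; Ca²⁺ is the bare [Ar] core; Na²⁺ is already 1 electron into the core.
Core electrons are held far more tightly than valence electrons, so Ca and Na top the IE_3 order.
The numbers (kJ/mol): S 3357, Ca 4912, Na 6910.
Hence IE_3: S < Ca < Na.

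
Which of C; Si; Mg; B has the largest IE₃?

Consider each +2 ion: C²⁺ still has 2 valence electrons; Si²⁺ still has 2 valence electrons; Mg²⁺ is the bare [Ne] core; B²⁺ still has 1 valence electron.
Core electrons are held far more tightly than valence electrons, so Mg tops the IE_3 order.
Valence configurations: C²⁺ [He]2s², Si²⁺ [Ne]3s², B²⁺ [He]2s¹.
The numbers (kJ/mol): C 4620, Si 3232, Mg 7733, B 3660.
So the third ionization energies run Si < B < C < Mg.

Mg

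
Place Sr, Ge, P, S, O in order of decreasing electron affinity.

S, O, Ge, P, Sr

O is in period 2, group 16; P is in period 3, group 15; S is in period 3, group 16; Ge is in period 4, group 14; Sr is in period 5, group 2.
Atoms with high Z_eff and room in the valence shell (especially the halogens) have the most exothermic electron affinities.
Neither a single period nor a single group — weigh both effects.
P > Sr: both effects reinforce here, so P is clearly the higher of the two.
Ge > P: this pair runs against the simple trend — see the exception note.
O > Ge: both effects reinforce here, so O is clearly the higher of the two.
S > O: this pair runs against the simple trend — see the exception note.
Note the exception: Ge has a higher electron affinity than P, contrary to the simple trend — adding an electron to P's half-filled np³ subshell costs electron-pairing energy.
Note the exception: S has a higher electron affinity than O, contrary to the simple trend — the compact 2p subshell of O repels the added electron more than S's larger 3p does.
Tabulated electron affinity (kJ/mol): O 141, P 72, S 200, Ge 119, Sr 5.
So from highest to lowest: S > O > Ge > P > Sr.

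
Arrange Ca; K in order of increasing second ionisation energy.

Ca, K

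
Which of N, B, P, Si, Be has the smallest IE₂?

Si

IE_2 is the cost of taking one more electron from the +1 cation: N⁺ still has 4 valence electrons; B⁺ still has 2 valence electrons; P⁺ still has 4 valence electrons; Si⁺ still has 3 valence electrons; Be⁺ still has 1 valence electron.
All are still removing valence electrons, so compare the +1 ions as you would atoms: IE_2 generally rises across a period (higher Z_eff) and falls down a group (larger shell), subject to the usual subshell exceptions.
Valence configurations: N⁺ [He]2s²2p², B⁺ [He]2s², P⁺ [Ne]3s²3p², Si⁺ [Ne]3s²3p¹, Be⁺ [He]2s¹.
Approximate IE_2 values (kJ/mol): N 2856, B 2427, P 1907, Si 1577, Be 1757.
So the second ionization energies run Si < Be < P < B < N.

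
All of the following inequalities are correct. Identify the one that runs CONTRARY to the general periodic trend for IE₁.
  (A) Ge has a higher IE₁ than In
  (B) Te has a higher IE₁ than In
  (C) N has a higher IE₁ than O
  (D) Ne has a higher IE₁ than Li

(C)

The general trend: IE₁ increases across a period and decreases down a group.
(A) Ge (period 4, group 14) vs In (period 5, group 13): the stated order agrees with the simple trend.
(B) Te (period 5, group 16) vs In (period 5, group 13): the stated order agrees with the simple trend.
(C) N (period 2, group 15) vs O (period 2, group 16): the stated order contradicts the simple trend.
(D) Ne (period 2, group 18) vs Li (period 2, group 1): the stated order agrees with the simple trend.
The exception is (C): pairing an electron in O's 2p⁴ costs repulsion energy, so O ionizes more easily than half-filled N (2p³).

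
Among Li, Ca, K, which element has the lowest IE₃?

K

The third ionization energy removes an electron from the +2 ion. For each element: Li²⁺ is already 1 electron into the core; Ca²⁺ is the bare [Ar] core; K²⁺ is already 1 electron into the core.
All of these are removing an electron from a noble-gas core or deeper; the smaller core (lower principal quantum number) is held far more tightly, and within a period the higher nuclear charge binds the same core more tightly.
Tabulated IE_3 (kJ/mol): Li 11815, Ca 4912, K 4420.
Putting it together, IE_3: K < Ca < Li.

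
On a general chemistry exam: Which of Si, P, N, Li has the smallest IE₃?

After 2 electrons have been removed, what remains? Si²⁺ still has 2 valence electrons; P²⁺ still has 3 valence electrons; N²⁺ still has 3 valence electrons; Li²⁺ is already 1 electron into the core.
Breaking into a closed-shell core is much more expensive than removing a leftover valence electron — Li has the largest IE_3 here.
Valence configurations: Si²⁺ [Ne]3s², P²⁺ [Ne]3s²3p¹, N²⁺ [He]2s²2p¹.
P²⁺ loses a lone 3p electron whereas Si²⁺ must break into a filled 3s² pair, so IE_3(Si) > IE_3(P) even though P has the higher nuclear charge.
Approximate IE_3 values (kJ/mol): Si 3232, P 2914, N 4578, Li 11815.
Overall IE_3 order: P < Si < N < Li.

P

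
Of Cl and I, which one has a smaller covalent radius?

Cl is in period 3, group 17; I is in period 5, group 17.
Moving right in a period, electrons are added to the same shell under a stronger nuclear pull, so atoms get smaller; moving down, a new shell is opened and atoms get larger.
All are in group 17, so atomic radius increases down the group.
So Cl has the smaller covalent radius (Cl < I).

Cl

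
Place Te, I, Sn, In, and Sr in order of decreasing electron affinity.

I > Te > Sn > In > Sr

Sr is in period 5, group 2; In is in period 5, group 13; Sn is in period 5, group 14; Te is in period 5, group 16; I is in period 5, group 17.
Atoms with high Z_eff and room in the valence shell (especially the halogens) have the most exothermic electron affinities.
All lie in period 5, so electron affinity increases left to right.
So from highest to lowest: I > Te > Sn > In > Sr.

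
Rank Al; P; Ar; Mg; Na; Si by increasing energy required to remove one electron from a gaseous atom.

Removing the outermost electron gets harder across a period and easier down a group.
All lie in period 3; the across-period trend (first ionization energy increases left to right) applies, with the exception below.
Note the exception: Mg has a higher first ionization energy than Al, contrary to the simple trend — Al's single 3p electron is easier to remove than one from Mg's filled 3s².
Approximate values (kJ/mol): Na 496, Mg 738, Al 578, Si 786, P 1012, Ar 1521.
So from lowest to highest: Na < Al < Mg < Si < P < Ar.

Na, Al, Mg, Si, P, Ar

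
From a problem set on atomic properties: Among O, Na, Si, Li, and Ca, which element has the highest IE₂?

IE_2 is the cost of taking one more electron from the +1 cation: O⁺ still has 5 valence electrons; Na⁺ is the bare [Ne] core; Si⁺ still has 3 valence electrons; Li⁺ is the bare [He] core; Ca⁺ still has 1 valence electron.
Breaking into a closed-shell core is much more expensive than removing a leftover valence electron — Na and Li have the largest IE_2 here.
Valence configurations: O⁺ [He]2s²2p³, Si⁺ [Ne]3s²3p¹, Ca⁺ [Ar]4s¹.
The numbers (kJ/mol): O 3388, Na 4562, Si 1577, Li 7298, Ca 1145.
Putting it together, IE_2: Ca < Si < O < Na < Li.

Li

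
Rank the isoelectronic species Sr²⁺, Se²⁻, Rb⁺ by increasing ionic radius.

All of these have 36 electrons, so size is governed by nuclear charge alone: the more protons, the stronger the pull on the same electron cloud, and the smaller the ion.
Nuclear charges: Sr²⁺ (Z=38), Rb⁺ (Z=37), Se²⁻ (Z=34).
Smallest to largest: Sr²⁺ < Rb⁺ < Se²⁻.

Sr²⁺ < Rb⁺ < Se²⁻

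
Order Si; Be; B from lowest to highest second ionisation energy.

The second ionization energy removes an electron from the +1 ion. For each element: Si⁺ still has 3 valence electrons; Be⁺ still has 1 valence electron; B⁺ still has 2 valence electrons.
All are still removing valence electrons, so compare the +1 ions as you would atoms: IE_2 generally rises across a period (higher Z_eff) and falls down a group (larger shell), subject to the usual subshell exceptions.
Valence configurations: Si⁺ [Ne]3s²3p¹, Be⁺ [He]2s¹, B⁺ [He]2s².
Approximate IE_2 values (kJ/mol): Si 1577, Be 1757, B 2427.
Overall IE_2 order: Si < Be < B.

Si < Be < B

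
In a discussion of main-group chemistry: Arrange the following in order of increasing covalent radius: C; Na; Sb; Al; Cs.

C < Al < Sb < Na < Cs

Moving right in a period, electrons are added to the same shell under a stronger nuclear pull, so atoms get smaller; moving down, a new shell is opened and atoms get larger.
These span different periods and groups, so the two trends combine.
Al > C: both effects reinforce here, so Al is clearly the larger of the two.
Sb > Al: period and group pull opposite ways; the down-group shift dominates (140 vs 126 pm).
Na > Sb: period and group pull opposite ways; the across-period shift dominates (155 vs 140 pm).
Cs > Na: Cs sits below Na in group 1, so the down-group effect alone puts Cs larger.
For reference (pm): C 75, Na 155, Al 126, Sb 140, Cs 232.
So from smallest to largest: C < Al < Sb < Na < Cs.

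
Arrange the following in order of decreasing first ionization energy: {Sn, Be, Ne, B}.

Ne > Be > B > Sn

IE₁ increases left→right with effective nuclear charge and decreases top→bottom as the valence shell moves farther out.
Here both period and group differ, so the two effects have to be weighed against each other.
B > Sn: the two effects oppose for this pair; the down-group effect wins (801 vs 709 kJ/mol).
Be > B: this pair runs against the simple trend — see the exception note.
Ne > Be: Ne lies to the right of Be in period 2, so the across-period effect alone puts Ne higher.
Note the exception: Be has a higher first ionization energy than B, contrary to the simple trend — removing B's lone 2p electron is easier than breaking Be's filled 2s².
Tabulated first ionization energy (kJ/mol): Be 900, B 801, Ne 2081, Sn 709.
So from highest to lowest: Ne > Be > B > Sn.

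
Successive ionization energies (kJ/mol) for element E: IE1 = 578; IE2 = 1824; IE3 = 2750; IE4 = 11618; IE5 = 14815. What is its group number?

Group 13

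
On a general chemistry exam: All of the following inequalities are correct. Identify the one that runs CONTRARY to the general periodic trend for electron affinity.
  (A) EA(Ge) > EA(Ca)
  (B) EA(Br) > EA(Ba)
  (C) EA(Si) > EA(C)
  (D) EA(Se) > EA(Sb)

The general trend: electron affinity increases across a period and decreases down a group.
(A) Ge (period 4, group 14) vs Ca (period 4, group 2): the stated order agrees with the simple trend.
(B) Br (period 4, group 17) vs Ba (period 6, group 2): the stated order agrees with the simple trend.
(C) Si (period 3, group 14) vs C (period 2, group 14): the stated order contradicts the simple trend.
(D) Se (period 4, group 16) vs Sb (period 5, group 15): the stated order agrees with the simple trend.
The exception is (C): Si's larger, more diffuse 3p orbitals accept an added electron slightly more readily than C's compact 2p.

(C)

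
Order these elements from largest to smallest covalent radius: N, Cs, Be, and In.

Cs > In > Be > N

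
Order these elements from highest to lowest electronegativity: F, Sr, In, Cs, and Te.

F is in period 2, group 17; Sr is in period 5, group 2; In is in period 5, group 13; Te is in period 5, group 16; Cs is in period 6, group 1.
Atoms toward the upper right of the periodic table pull bonding electrons most strongly.
Here both period and group differ, so the two effects have to be weighed against each other.
Sr > Cs: both effects reinforce here, so Sr is clearly the higher of the two.
In > Sr: In lies to the right of Sr in period 5, so the across-period effect alone puts In higher.
Te > In: both are in period 5; the period trend gives Te the larger value.
F > Te: relative to Te, both the across-period and down-group shifts push F's electronegativity up.
Tabulated electronegativity (Pauling): F 3.98, Sr 0.95, In 1.78, Te 2.10, Cs 0.79.
So from highest to lowest: F > Te > In > Sr > Cs.

F > Te > In > Sr > Cs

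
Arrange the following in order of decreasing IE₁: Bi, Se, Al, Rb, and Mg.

Se > Mg > Bi > Al > Rb

Across a period the outer electron is held more tightly (higher IE₁); down a group it sits in a higher shell, more shielded, and comes off more easily.
These span different periods and groups, so the two trends combine.
Al > Rb: both effects reinforce here, so Al is clearly the higher of the two.
Bi > Al: the two effects oppose for this pair; the across-period effect wins (703 vs 578 kJ/mol).
Mg > Bi: the two effects oppose for this pair; the down-group effect wins (738 vs 703 kJ/mol).
Se > Mg: the two effects oppose for this pair; the across-period effect wins (941 vs 738 kJ/mol).
Note the exception: Mg has a higher first ionization energy than Al, contrary to the simple trend — Al's single 3p electron is easier to remove than one from Mg's filled 3s².
Tabulated first ionization energy (kJ/mol): Mg 738, Al 578, Se 941, Rb 403, Bi 703.
So from highest to lowest: Se > Mg > Bi > Al > Rb.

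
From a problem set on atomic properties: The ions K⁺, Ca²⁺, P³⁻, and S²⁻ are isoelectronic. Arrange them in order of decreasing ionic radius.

P³⁻, S²⁻, K⁺, Ca²⁺

All of these have 18 electrons, so size is governed by nuclear charge alone: the more protons, the stronger the pull on the same electron cloud, and the smaller the ion.
Nuclear charges: Ca²⁺ (Z=20), K⁺ (Z=19), S²⁻ (Z=16), P³⁻ (Z=15).
Largest to smallest: P³⁻ > S²⁻ > K⁺ > Ca²⁺.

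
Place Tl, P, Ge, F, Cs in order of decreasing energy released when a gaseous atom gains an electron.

F > Ge > P > Cs > Tl

F is in period 2, group 17; P is in period 3, group 15; Ge is in period 4, group 14; Cs is in period 6, group 1; Tl is in period 6, group 13.
Atoms with high Z_eff and room in the valence shell (especially the halogens) have the most exothermic electron affinities.
These span different periods and groups, so the two trends combine.
Cs > Tl: this pair runs against the simple trend — see the exception note.
P > Cs: relative to Cs, both the across-period and down-group shifts push P's electron affinity up.
Ge > P: this pair runs against the simple trend — see the exception note.
F > Ge: relative to Ge, both the across-period and down-group shifts push F's electron affinity up.
Note the exception: Cs has a higher electron affinity than Tl, contrary to the simple trend — Tl's ns²np¹ configuration gives only a small electron affinity — the sparsely filled np subshell binds an added electron weakly.
Note the exception: Ge has a higher electron affinity than P, contrary to the simple trend — adding an electron to P's half-filled np³ subshell costs electron-pairing energy.
For reference (kJ/mol): F 328, P 72, Ge 119, Cs 46, Tl 19.
So from highest to lowest: F > Ge > P > Cs > Tl.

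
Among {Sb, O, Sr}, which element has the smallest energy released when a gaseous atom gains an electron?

O is in period 2, group 16; Sr is in period 5, group 2; Sb is in period 5, group 15.
Atoms with high Z_eff and room in the valence shell (especially the halogens) have the most exothermic electron affinities.
These span different periods and groups, so the two trends combine.
Sb > Sr: Sb lies to the right of Sr in period 5, so the across-period effect alone puts Sb higher.
O > Sb: relative to Sb, both the across-period and down-group shifts push O's electron affinity up.
Tabulated electron affinity (kJ/mol): O 141, Sr 5, Sb 103.
The smallest energy released when a gaseous atom gains an electron among these belongs to Sr.

Sr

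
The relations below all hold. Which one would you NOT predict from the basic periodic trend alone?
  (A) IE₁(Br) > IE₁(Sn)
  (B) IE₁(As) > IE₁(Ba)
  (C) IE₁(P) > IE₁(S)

(C)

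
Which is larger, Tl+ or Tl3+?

Both ions have Z = 81 protons, but Tl3+ has lost more electrons, so its remaining electrons feel a larger effective nuclear charge per electron and are pulled in more tightly.
Higher positive charge → smaller ion, so Tl+ > Tl3+.

Tl+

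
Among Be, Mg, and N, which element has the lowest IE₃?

After 2 electrons have been removed, what remains? Be²⁺ is the bare [He] core; Mg²⁺ is the bare [Ne] core; N²⁺ still has 3 valence electrons.
Breaking into a closed-shell core is much more expensive than removing a leftover valence electron — Mg and Be have the largest IE_3 here.
Tabulated IE_3 (kJ/mol): Be 14849, Mg 7733, N 4578.
So the third ionization energies run N < Mg < Be.

N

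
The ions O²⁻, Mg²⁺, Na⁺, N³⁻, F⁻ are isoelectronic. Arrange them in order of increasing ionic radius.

All of these have 10 electrons, so size is governed by nuclear charge alone: the more protons, the stronger the pull on the same electron cloud, and the smaller the ion.
Nuclear charges: Mg²⁺ (Z=12), Na⁺ (Z=11), F⁻ (Z=9), O²⁻ (Z=8), N³⁻ (Z=7).
Smallest to largest: Mg²⁺ < Na⁺ < F⁻ < O²⁻ < N³⁻.

Mg²⁺ < Na⁺ < F⁻ < O²⁻ < N³⁻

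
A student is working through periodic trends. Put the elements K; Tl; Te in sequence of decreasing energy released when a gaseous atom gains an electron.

K is in period 4, group 1; Te is in period 5, group 16; Tl is in period 6, group 13.
Atoms with high Z_eff and room in the valence shell (especially the halogens) have the most exothermic electron affinities.
Here both period and group differ, so the two effects have to be weighed against each other.
K > Tl: the two effects oppose for this pair; the down-group effect wins (48 vs 19 kJ/mol).
Te > K: period and group pull opposite ways; the across-period shift dominates (190 vs 48 kJ/mol).
Approximate values (kJ/mol): K 48, Te 190, Tl 19.
So from highest to lowest: Te > K > Tl.

Te, K, Tl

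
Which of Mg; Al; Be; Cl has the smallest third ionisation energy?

IE_3 is the cost of taking one more electron from the +2 cation: Mg²⁺ is the bare [Ne] core; Al²⁺ still has 1 valence electron; Be²⁺ is the bare [He] core; Cl²⁺ still has 5 valence electrons.
Pulling an electron out of a noble-gas core costs far more than removing a remaining valence electron, so Mg and Be sit at the high end of IE_3.
Valence configurations: Al²⁺ [Ne]3s¹, Cl²⁺ [Ne]3s²3p³.
Tabulated IE_3 (kJ/mol): Mg 7733, Al 2745, Be 14849, Cl 3822.
Putting it together, IE_3: Al < Cl < Mg < Be.

Al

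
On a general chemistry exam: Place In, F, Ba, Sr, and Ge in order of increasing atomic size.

F < Ge < In < Sr < Ba

F is in period 2, group 17; Ge is in period 4, group 14; Sr is in period 5, group 2; In is in period 5, group 13; Ba is in period 6, group 2.
Moving right in a period, electrons are added to the same shell under a stronger nuclear pull, so atoms get smaller; moving down, a new shell is opened and atoms get larger.
Here both period and group differ, so the two effects have to be weighed against each other.
Ge > F: both effects reinforce here, so Ge is clearly the larger of the two.
In > Ge: relative to Ge, both the across-period and down-group shifts push In's atomic radius up.
Sr > In: Sr lies to the left of In in period 5, so the across-period effect alone puts Sr larger.
Ba > Sr: Ba sits below Sr in group 2, so the down-group effect alone puts Ba larger.
For reference (pm): F 64, Ge 121, Sr 185, In 142, Ba 196.
So from smallest to largest: F < Ge < In < Sr < Ba.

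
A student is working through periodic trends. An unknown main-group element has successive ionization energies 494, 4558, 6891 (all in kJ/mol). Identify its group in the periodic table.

Group 1

Look for the largest jump between consecutive ionization energies: IE2/IE1 ≈ 9.2, far larger than any earlier ratio.
That jump marks the point where a core electron is being removed. So the atom has 1 valence electron.
A main-group element with 1 valence electron is in group 1.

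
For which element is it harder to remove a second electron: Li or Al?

Li

IE_2 is the cost of taking one more electron from the +1 cation: Li⁺ is the bare [He] core; Al⁺ still has 2 valence electrons.
Breaking into a closed-shell core is much more expensive than removing a leftover valence electron — Li has the largest IE_2 here.
The numbers (kJ/mol): Li 7298, Al 1817.
Hence IE_2: Al < Li.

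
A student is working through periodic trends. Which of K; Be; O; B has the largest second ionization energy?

O

The second ionization energy removes an electron from the +1 ion. For each element: K⁺ is the bare [Ar] core; Be⁺ still has 1 valence electron; O⁺ still has 5 valence electrons; B⁺ still has 2 valence electrons.
Usually core removal costs more than valence removal, but here the competition is close: a tightly held n=2 valence electron can cost more to remove than an n=3 core electron, so the actual values have to decide it.
Valence configurations: Be⁺ [He]2s¹, O⁺ [He]2s²2p³, B⁺ [He]2s².
Tabulated IE_2 (kJ/mol): K 3052, Be 1757, O 3388, B 2427.
Hence IE_2: Be < B < K < O.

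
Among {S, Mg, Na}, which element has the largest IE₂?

Na

After 1 electron has been removed, what remains? S⁺ still has 5 valence electrons; Mg⁺ still has 1 valence electron; Na⁺ is the bare [Ne] core.
Pulling an electron out of a noble-gas core costs far more than removing a remaining valence electron, so Na sits at the high end of IE_2.
Valence configurations: S⁺ [Ne]3s²3p³, Mg⁺ [Ne]3s¹.
The numbers (kJ/mol): S 2252, Mg 1451, Na 4562.
Overall IE_2 order: Mg < S < Na.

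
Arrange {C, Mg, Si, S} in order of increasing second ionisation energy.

Mg, Si, S, C

The second ionization energy removes an electron from the +1 ion. For each element: C⁺ still has 3 valence electrons; Mg⁺ still has 1 valence electron; Si⁺ still has 3 valence electrons; S⁺ still has 5 valence electrons.
All are still removing valence electrons, so compare the +1 ions as you would atoms: IE_2 generally rises across a period (higher Z_eff) and falls down a group (larger shell), subject to the usual subshell exceptions.
Valence configurations: C⁺ [He]2s²2p¹, Mg⁺ [Ne]3s¹, Si⁺ [Ne]3s²3p¹, S⁺ [Ne]3s²3p³.
Approximate IE_2 values (kJ/mol): C 2353, Mg 1451, Si 1577, S 2252.
Overall IE_2 order: Mg < Si < S < C.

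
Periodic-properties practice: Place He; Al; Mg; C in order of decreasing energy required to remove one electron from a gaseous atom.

He > C > Mg > Al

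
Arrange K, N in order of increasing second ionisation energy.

N < K

The second ionization energy removes an electron from the +1 ion. For each element: K⁺ is the bare [Ar] core; N⁺ still has 4 valence electrons.
Pulling an electron out of a noble-gas core costs far more than removing a remaining valence electron, so K sits at the high end of IE_2.
The numbers (kJ/mol): K 3052, N 2856.
Putting it together, IE_2: N < K.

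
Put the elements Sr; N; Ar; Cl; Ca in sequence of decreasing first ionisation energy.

Ar > N > Cl > Ca > Sr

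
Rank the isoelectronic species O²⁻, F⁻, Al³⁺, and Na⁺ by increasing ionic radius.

All of these have 10 electrons, so size is governed by nuclear charge alone: the more protons, the stronger the pull on the same electron cloud, and the smaller the ion.
Nuclear charges: Al³⁺ (Z=13), Na⁺ (Z=11), F⁻ (Z=9), O²⁻ (Z=8).
Smallest to largest: Al³⁺ < Na⁺ < F⁻ < O²⁻.

Al³⁺, Na⁺, F⁻, O²⁻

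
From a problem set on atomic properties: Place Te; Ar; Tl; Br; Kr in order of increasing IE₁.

Tl, Te, Br, Kr, Ar

Ar is in period 3, group 18; Br is in period 4, group 17; Kr is in period 4, group 18; Te is in period 5, group 16; Tl is in period 6, group 13.
Across a period the outer electron is held more tightly (higher IE₁); down a group it sits in a higher shell, more shielded, and comes off more easily.
Neither a single period nor a single group — weigh both effects.
Te > Tl: relative to Tl, both the across-period and down-group shifts push Te's first ionization energy up.
Br > Te: both effects reinforce here, so Br is clearly the higher of the two.
Kr > Br: both are in period 4; the period trend gives Kr the larger value.
Ar > Kr: Ar sits above Kr in group 18, so the down-group effect alone puts Ar higher.
For reference (kJ/mol): Ar 1521, Br 1140, Kr 1351, Te 869, Tl 589.
So from lowest to highest: Tl < Te < Br < Kr < Ar.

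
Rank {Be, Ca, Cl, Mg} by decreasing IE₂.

The second ionization energy removes an electron from the +1 ion. For each element: Be⁺ still has 1 valence electron; Ca⁺ still has 1 valence electron; Cl⁺ still has 6 valence electrons; Mg⁺ still has 1 valence electron.
All are still removing valence electrons, so compare the +1 ions as you would atoms: IE_2 generally rises across a period (higher Z_eff) and falls down a group (larger shell), subject to the usual subshell exceptions.
Valence configurations: Be⁺ [He]2s¹, Ca⁺ [Ar]4s¹, Cl⁺ [Ne]3s²3p⁴, Mg⁺ [Ne]3s¹.
The numbers (kJ/mol): Be 1757, Ca 1145, Cl 2298, Mg 1451.
Putting it together, IE_2: Ca < Mg < Be < Cl.

Cl, Be, Mg, Ca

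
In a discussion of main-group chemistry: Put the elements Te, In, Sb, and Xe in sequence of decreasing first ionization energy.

Across a period the outer electron is held more tightly (higher IE₁); down a group it sits in a higher shell, more shielded, and comes off more easily.
All lie in period 5, so first ionization energy increases left to right.
So from highest to lowest: Xe > Te > Sb > In.

Xe > Te > Sb > In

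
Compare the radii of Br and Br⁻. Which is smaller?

Forming Br⁻ adds 1 electron to Br. More electron–electron repulsion in the same shell, with unchanged nuclear charge, lets the cloud expand.
An anion is larger than its parent atom: Br⁻ > Br.

Br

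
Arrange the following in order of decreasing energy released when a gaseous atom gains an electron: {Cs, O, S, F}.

O is in period 2, group 16; F is in period 2, group 17; S is in period 3, group 16; Cs is in period 6, group 1.
EA tends to increase across a period and decrease down a group, though the pattern is less regular than for IE or radius.
These span different periods and groups, so the two trends combine.
O > Cs: both effects reinforce here, so O is clearly the higher of the two.
S > O: this pair runs against the simple trend — see the exception note.
F > S: relative to S, both the across-period and down-group shifts push F's electron affinity up.
Note the exception: S has a higher electron affinity than O, contrary to the simple trend — the compact 2p subshell of O repels the added electron more than S's larger 3p does.
For reference (kJ/mol): O 141, F 328, S 200, Cs 46.
So from highest to lowest: F > S > O > Cs.

F > S > O > Cs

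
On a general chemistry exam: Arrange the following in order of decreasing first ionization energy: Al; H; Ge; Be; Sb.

H > Be > Sb > Ge > Al

H is in period 1, group 1; Be is in period 2, group 2; Al is in period 3, group 13; Ge is in period 4, group 14; Sb is in period 5, group 15.
First ionization energy rises across a period (greater Z_eff holds electrons more tightly) and falls down a group (valence electrons are farther from the nucleus).
These sit on a diagonal, where the across-period and down-group effects partly cancel.
Ge > Al: period and group pull opposite ways; the across-period shift dominates (762 vs 578 kJ/mol).
Sb > Ge: period and group pull opposite ways; the across-period shift dominates (831 vs 762 kJ/mol).
Be > Sb: the two effects oppose for this pair; the down-group effect wins (900 vs 831 kJ/mol).
H > Be: period and group pull opposite ways; the down-group shift dominates (1312 vs 900 kJ/mol).
For reference (kJ/mol): H 1312, Be 900, Al 578, Ge 762, Sb 831.
So from highest to lowest: H > Be > Sb > Ge > Al.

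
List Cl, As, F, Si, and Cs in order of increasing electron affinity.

F is in period 2, group 17; Si is in period 3, group 14; Cl is in period 3, group 17; As is in period 4, group 15; Cs is in period 6, group 1.
Electron affinity generally becomes more exothermic across a period toward the halogens and less exothermic down a group.
These span different periods and groups, so the two trends combine.
As > Cs: relative to Cs, both the across-period and down-group shifts push As's electron affinity up.
Si > As: period and group pull opposite ways; the down-group shift dominates (134 vs 78 kJ/mol).
F > Si: relative to Si, both the across-period and down-group shifts push F's electron affinity up.
Cl > F: this pair runs against the simple trend — see the exception note.
Note the exception: Cl has a higher electron affinity than F, contrary to the simple trend — F's small 2p subshell makes the incoming electron feel strong e⁻–e⁻ repulsion, so Cl actually releases more energy on gaining an electron.
For reference (kJ/mol): F 328, Si 134, Cl 349, As 78, Cs 46.
So from lowest to highest: Cs < As < Si < F < Cl.

Cs < As < Si < F < Cl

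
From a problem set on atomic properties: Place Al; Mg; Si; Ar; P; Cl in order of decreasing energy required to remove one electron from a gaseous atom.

Ar > Cl > P > Si > Mg > Al

First ionization energy rises across a period (greater Z_eff holds electrons more tightly) and falls down a group (valence electrons are farther from the nucleus).
All lie in period 3; the across-period trend (first ionization energy increases left to right) applies, with the exception below.
Note the exception: Mg has a higher first ionization energy than Al, contrary to the simple trend — Al's single 3p electron is easier to remove than one from Mg's filled 3s².
Approximate values (kJ/mol): Mg 738, Al 578, Si 786, P 1012, Cl 1251, Ar 1521.
So from highest to lowest: Ar > Cl > P > Si > Mg > Al.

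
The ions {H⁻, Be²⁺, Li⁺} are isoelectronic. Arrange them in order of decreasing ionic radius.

H⁻ > Li⁺ > Be²⁺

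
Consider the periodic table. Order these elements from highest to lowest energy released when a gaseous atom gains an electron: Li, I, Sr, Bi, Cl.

Li is in period 2, group 1; Cl is in period 3, group 17; Sr is in period 5, group 2; I is in period 5, group 17; Bi is in period 6, group 15.
EA tends to increase across a period and decrease down a group, though the pattern is less regular than for IE or radius.
Neither a single period nor a single group — weigh both effects.
Li > Sr: period and group pull opposite ways; the down-group shift dominates (60 vs 5 kJ/mol).
Bi > Li: the two effects oppose for this pair; the across-period effect wins (91 vs 60 kJ/mol).
I > Bi: relative to Bi, both the across-period and down-group shifts push I's electron affinity up.
Cl > I: they share group 17; the group trend gives Cl the larger value.
Approximate values (kJ/mol): Li 60, Cl 349, Sr 5, I 295, Bi 91.
So from highest to lowest: Cl > I > Bi > Li > Sr.

Cl > I > Bi > Li > Sr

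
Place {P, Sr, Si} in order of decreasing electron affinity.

Si, P, Sr

Si is in period 3, group 14; P is in period 3, group 15; Sr is in period 5, group 2.
Atoms with high Z_eff and room in the valence shell (especially the halogens) have the most exothermic electron affinities.
These span different periods and groups, so the two trends combine.
P > Sr: relative to Sr, both the across-period and down-group shifts push P's electron affinity up.
Si > P: this pair runs against the simple trend — see the exception note.
Note the exception: Si has a higher electron affinity than P, contrary to the simple trend — adding an electron to P's half-filled 3p³ is unfavourable, so Si (3p²) has the more exothermic EA.
Approximate values (kJ/mol): Si 134, P 72, Sr 5.
So from highest to lowest: Si > P > Sr.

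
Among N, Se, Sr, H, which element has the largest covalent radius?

Sr

Radius decreases left→right (rising Z_eff, same n) and increases top→bottom (higher n).
Here both period and group differ, so the two effects have to be weighed against each other.
N > H: the two effects oppose for this pair; the down-group effect wins (71 vs 32 pm).
Se > N: period and group pull opposite ways; the down-group shift dominates (116 vs 71 pm).
Sr > Se: relative to Se, both the across-period and down-group shifts push Sr's atomic radius up.
For reference (pm): H 32, N 71, Se 116, Sr 185.
The largest covalent radius among these belongs to Sr.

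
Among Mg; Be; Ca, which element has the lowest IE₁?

Removing the outermost electron gets harder across a period and easier down a group.
All are in group 2, so first ionization energy increases up the group.
The lowest IE₁ among these belongs to Ca.

Ca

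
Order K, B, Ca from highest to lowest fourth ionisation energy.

B, Ca, K

After 3 electrons have been removed, what remains? K³⁺ is already 2 electrons into the core; B³⁺ is the bare [He] core; Ca³⁺ is already 1 electron into the core.
All of these are removing an electron from a noble-gas core or deeper; the smaller core (lower principal quantum number) is held far more tightly, and within a period the higher nuclear charge binds the same core more tightly.
Tabulated IE_4 (kJ/mol): K 5877, B 25026, Ca 6491.
Overall IE_4 order: K < Ca < B.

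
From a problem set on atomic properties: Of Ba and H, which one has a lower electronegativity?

Ba

Atoms toward the upper right of the periodic table pull bonding electrons most strongly.
Here both period and group differ, so the two effects have to be weighed against each other.
H > Ba: period and group pull opposite ways; the down-group shift dominates (2.20 vs 0.89).
Tabulated electronegativity (Pauling): H 2.20, Ba 0.89.
So Ba has the lower electronegativity (Ba < H).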